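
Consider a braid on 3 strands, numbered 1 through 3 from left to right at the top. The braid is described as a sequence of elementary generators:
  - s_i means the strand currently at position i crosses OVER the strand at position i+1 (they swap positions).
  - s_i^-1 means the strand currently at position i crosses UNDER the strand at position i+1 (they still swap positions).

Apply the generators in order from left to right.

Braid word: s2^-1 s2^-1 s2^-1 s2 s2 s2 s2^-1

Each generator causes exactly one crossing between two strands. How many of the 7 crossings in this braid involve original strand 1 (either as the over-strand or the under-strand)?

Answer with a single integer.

Answer: 0

Derivation:
Gen 1: crossing 2x3. Involves strand 1? no. Count so far: 0
Gen 2: crossing 3x2. Involves strand 1? no. Count so far: 0
Gen 3: crossing 2x3. Involves strand 1? no. Count so far: 0
Gen 4: crossing 3x2. Involves strand 1? no. Count so far: 0
Gen 5: crossing 2x3. Involves strand 1? no. Count so far: 0
Gen 6: crossing 3x2. Involves strand 1? no. Count so far: 0
Gen 7: crossing 2x3. Involves strand 1? no. Count so far: 0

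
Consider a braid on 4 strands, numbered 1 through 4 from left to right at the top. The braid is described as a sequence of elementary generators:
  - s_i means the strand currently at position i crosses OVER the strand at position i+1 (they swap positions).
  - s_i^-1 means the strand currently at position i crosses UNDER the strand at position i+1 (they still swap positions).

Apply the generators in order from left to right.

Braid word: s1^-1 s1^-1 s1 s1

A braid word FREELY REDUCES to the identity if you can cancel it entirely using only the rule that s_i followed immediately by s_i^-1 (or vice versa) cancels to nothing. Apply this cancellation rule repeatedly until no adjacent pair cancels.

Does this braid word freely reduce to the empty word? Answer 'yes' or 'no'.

Answer: yes

Derivation:
Gen 1 (s1^-1): push. Stack: [s1^-1]
Gen 2 (s1^-1): push. Stack: [s1^-1 s1^-1]
Gen 3 (s1): cancels prior s1^-1. Stack: [s1^-1]
Gen 4 (s1): cancels prior s1^-1. Stack: []
Reduced word: (empty)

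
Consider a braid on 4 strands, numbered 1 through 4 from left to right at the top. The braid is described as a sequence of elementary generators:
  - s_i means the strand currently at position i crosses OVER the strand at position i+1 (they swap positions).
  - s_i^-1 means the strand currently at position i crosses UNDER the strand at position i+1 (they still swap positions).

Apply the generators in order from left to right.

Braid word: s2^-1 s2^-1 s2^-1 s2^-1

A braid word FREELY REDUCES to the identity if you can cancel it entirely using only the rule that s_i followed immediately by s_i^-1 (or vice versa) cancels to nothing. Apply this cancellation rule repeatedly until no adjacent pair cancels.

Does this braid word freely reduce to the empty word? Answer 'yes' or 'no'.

Gen 1 (s2^-1): push. Stack: [s2^-1]
Gen 2 (s2^-1): push. Stack: [s2^-1 s2^-1]
Gen 3 (s2^-1): push. Stack: [s2^-1 s2^-1 s2^-1]
Gen 4 (s2^-1): push. Stack: [s2^-1 s2^-1 s2^-1 s2^-1]
Reduced word: s2^-1 s2^-1 s2^-1 s2^-1

Answer: no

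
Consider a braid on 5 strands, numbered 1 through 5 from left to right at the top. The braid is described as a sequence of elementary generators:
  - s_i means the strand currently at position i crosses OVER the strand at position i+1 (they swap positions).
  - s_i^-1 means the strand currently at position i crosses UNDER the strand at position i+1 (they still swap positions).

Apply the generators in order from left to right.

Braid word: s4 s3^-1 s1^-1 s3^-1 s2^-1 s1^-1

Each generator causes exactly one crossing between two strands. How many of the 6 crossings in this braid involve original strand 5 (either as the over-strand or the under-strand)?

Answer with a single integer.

Answer: 3

Derivation:
Gen 1: crossing 4x5. Involves strand 5? yes. Count so far: 1
Gen 2: crossing 3x5. Involves strand 5? yes. Count so far: 2
Gen 3: crossing 1x2. Involves strand 5? no. Count so far: 2
Gen 4: crossing 5x3. Involves strand 5? yes. Count so far: 3
Gen 5: crossing 1x3. Involves strand 5? no. Count so far: 3
Gen 6: crossing 2x3. Involves strand 5? no. Count so far: 3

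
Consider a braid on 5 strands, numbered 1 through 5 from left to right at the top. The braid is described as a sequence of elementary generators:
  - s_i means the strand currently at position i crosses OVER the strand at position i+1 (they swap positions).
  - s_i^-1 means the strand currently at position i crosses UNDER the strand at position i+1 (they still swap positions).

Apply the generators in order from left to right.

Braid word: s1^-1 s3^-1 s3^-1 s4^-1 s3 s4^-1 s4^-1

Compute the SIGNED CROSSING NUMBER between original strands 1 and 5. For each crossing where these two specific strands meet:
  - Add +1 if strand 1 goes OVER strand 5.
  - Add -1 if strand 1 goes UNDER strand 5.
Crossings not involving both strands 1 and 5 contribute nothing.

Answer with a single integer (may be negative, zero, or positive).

Answer: 0

Derivation:
Gen 1: crossing 1x2. Both 1&5? no. Sum: 0
Gen 2: crossing 3x4. Both 1&5? no. Sum: 0
Gen 3: crossing 4x3. Both 1&5? no. Sum: 0
Gen 4: crossing 4x5. Both 1&5? no. Sum: 0
Gen 5: crossing 3x5. Both 1&5? no. Sum: 0
Gen 6: crossing 3x4. Both 1&5? no. Sum: 0
Gen 7: crossing 4x3. Both 1&5? no. Sum: 0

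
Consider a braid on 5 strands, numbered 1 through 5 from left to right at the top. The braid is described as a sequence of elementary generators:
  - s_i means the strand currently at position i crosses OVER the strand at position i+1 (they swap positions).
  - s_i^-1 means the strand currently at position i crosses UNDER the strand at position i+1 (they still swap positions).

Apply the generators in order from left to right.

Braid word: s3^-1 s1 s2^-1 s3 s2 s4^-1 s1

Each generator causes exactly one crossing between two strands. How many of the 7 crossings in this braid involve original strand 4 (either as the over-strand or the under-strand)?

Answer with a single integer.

Answer: 3

Derivation:
Gen 1: crossing 3x4. Involves strand 4? yes. Count so far: 1
Gen 2: crossing 1x2. Involves strand 4? no. Count so far: 1
Gen 3: crossing 1x4. Involves strand 4? yes. Count so far: 2
Gen 4: crossing 1x3. Involves strand 4? no. Count so far: 2
Gen 5: crossing 4x3. Involves strand 4? yes. Count so far: 3
Gen 6: crossing 1x5. Involves strand 4? no. Count so far: 3
Gen 7: crossing 2x3. Involves strand 4? no. Count so far: 3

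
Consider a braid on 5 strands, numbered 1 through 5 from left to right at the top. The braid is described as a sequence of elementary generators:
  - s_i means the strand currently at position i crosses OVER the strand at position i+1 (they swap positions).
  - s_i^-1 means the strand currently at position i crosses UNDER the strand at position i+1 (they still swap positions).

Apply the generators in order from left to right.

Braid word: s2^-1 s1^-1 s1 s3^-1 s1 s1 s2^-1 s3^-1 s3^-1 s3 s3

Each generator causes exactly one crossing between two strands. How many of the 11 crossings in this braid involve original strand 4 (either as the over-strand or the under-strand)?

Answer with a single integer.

Gen 1: crossing 2x3. Involves strand 4? no. Count so far: 0
Gen 2: crossing 1x3. Involves strand 4? no. Count so far: 0
Gen 3: crossing 3x1. Involves strand 4? no. Count so far: 0
Gen 4: crossing 2x4. Involves strand 4? yes. Count so far: 1
Gen 5: crossing 1x3. Involves strand 4? no. Count so far: 1
Gen 6: crossing 3x1. Involves strand 4? no. Count so far: 1
Gen 7: crossing 3x4. Involves strand 4? yes. Count so far: 2
Gen 8: crossing 3x2. Involves strand 4? no. Count so far: 2
Gen 9: crossing 2x3. Involves strand 4? no. Count so far: 2
Gen 10: crossing 3x2. Involves strand 4? no. Count so far: 2
Gen 11: crossing 2x3. Involves strand 4? no. Count so far: 2

Answer: 2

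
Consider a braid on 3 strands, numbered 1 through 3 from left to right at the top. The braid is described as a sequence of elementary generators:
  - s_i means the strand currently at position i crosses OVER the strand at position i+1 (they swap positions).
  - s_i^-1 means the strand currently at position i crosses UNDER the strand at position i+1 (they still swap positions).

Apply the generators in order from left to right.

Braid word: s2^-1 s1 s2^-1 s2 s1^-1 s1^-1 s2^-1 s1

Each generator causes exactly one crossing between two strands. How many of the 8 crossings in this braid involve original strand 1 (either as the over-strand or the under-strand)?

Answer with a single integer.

Answer: 6

Derivation:
Gen 1: crossing 2x3. Involves strand 1? no. Count so far: 0
Gen 2: crossing 1x3. Involves strand 1? yes. Count so far: 1
Gen 3: crossing 1x2. Involves strand 1? yes. Count so far: 2
Gen 4: crossing 2x1. Involves strand 1? yes. Count so far: 3
Gen 5: crossing 3x1. Involves strand 1? yes. Count so far: 4
Gen 6: crossing 1x3. Involves strand 1? yes. Count so far: 5
Gen 7: crossing 1x2. Involves strand 1? yes. Count so far: 6
Gen 8: crossing 3x2. Involves strand 1? no. Count so far: 6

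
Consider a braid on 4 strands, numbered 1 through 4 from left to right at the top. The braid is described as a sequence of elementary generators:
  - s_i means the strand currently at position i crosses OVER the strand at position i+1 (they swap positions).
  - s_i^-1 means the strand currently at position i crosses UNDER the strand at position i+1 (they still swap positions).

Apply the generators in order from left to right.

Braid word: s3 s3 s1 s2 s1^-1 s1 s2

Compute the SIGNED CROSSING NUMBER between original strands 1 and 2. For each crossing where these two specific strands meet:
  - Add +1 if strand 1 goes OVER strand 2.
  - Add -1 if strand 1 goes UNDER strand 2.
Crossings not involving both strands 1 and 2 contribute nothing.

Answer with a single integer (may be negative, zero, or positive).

Gen 1: crossing 3x4. Both 1&2? no. Sum: 0
Gen 2: crossing 4x3. Both 1&2? no. Sum: 0
Gen 3: 1 over 2. Both 1&2? yes. Contrib: +1. Sum: 1
Gen 4: crossing 1x3. Both 1&2? no. Sum: 1
Gen 5: crossing 2x3. Both 1&2? no. Sum: 1
Gen 6: crossing 3x2. Both 1&2? no. Sum: 1
Gen 7: crossing 3x1. Both 1&2? no. Sum: 1

Answer: 1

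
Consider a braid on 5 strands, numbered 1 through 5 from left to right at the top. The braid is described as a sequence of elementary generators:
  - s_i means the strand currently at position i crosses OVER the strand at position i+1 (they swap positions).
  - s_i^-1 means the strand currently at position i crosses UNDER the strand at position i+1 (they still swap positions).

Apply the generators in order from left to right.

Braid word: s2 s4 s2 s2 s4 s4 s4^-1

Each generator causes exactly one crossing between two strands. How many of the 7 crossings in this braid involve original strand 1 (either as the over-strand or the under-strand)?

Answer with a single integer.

Answer: 0

Derivation:
Gen 1: crossing 2x3. Involves strand 1? no. Count so far: 0
Gen 2: crossing 4x5. Involves strand 1? no. Count so far: 0
Gen 3: crossing 3x2. Involves strand 1? no. Count so far: 0
Gen 4: crossing 2x3. Involves strand 1? no. Count so far: 0
Gen 5: crossing 5x4. Involves strand 1? no. Count so far: 0
Gen 6: crossing 4x5. Involves strand 1? no. Count so far: 0
Gen 7: crossing 5x4. Involves strand 1? no. Count so far: 0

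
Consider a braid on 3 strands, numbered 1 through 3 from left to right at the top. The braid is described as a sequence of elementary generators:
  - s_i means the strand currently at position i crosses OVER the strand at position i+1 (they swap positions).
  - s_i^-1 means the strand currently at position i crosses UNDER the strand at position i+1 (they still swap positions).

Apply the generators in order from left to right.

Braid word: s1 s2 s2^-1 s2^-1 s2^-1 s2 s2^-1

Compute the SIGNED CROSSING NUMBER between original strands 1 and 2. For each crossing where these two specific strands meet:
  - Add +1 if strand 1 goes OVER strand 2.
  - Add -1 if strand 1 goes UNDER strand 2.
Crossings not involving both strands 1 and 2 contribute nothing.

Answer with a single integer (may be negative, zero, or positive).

Gen 1: 1 over 2. Both 1&2? yes. Contrib: +1. Sum: 1
Gen 2: crossing 1x3. Both 1&2? no. Sum: 1
Gen 3: crossing 3x1. Both 1&2? no. Sum: 1
Gen 4: crossing 1x3. Both 1&2? no. Sum: 1
Gen 5: crossing 3x1. Both 1&2? no. Sum: 1
Gen 6: crossing 1x3. Both 1&2? no. Sum: 1
Gen 7: crossing 3x1. Both 1&2? no. Sum: 1

Answer: 1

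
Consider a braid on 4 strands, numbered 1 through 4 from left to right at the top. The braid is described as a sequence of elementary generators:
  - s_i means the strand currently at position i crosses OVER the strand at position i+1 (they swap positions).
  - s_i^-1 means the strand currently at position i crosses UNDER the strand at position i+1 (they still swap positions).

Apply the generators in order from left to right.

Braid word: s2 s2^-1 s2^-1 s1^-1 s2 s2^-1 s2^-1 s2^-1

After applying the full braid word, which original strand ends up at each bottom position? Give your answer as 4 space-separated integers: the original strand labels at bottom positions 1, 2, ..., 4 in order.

Gen 1 (s2): strand 2 crosses over strand 3. Perm now: [1 3 2 4]
Gen 2 (s2^-1): strand 3 crosses under strand 2. Perm now: [1 2 3 4]
Gen 3 (s2^-1): strand 2 crosses under strand 3. Perm now: [1 3 2 4]
Gen 4 (s1^-1): strand 1 crosses under strand 3. Perm now: [3 1 2 4]
Gen 5 (s2): strand 1 crosses over strand 2. Perm now: [3 2 1 4]
Gen 6 (s2^-1): strand 2 crosses under strand 1. Perm now: [3 1 2 4]
Gen 7 (s2^-1): strand 1 crosses under strand 2. Perm now: [3 2 1 4]
Gen 8 (s2^-1): strand 2 crosses under strand 1. Perm now: [3 1 2 4]

Answer: 3 1 2 4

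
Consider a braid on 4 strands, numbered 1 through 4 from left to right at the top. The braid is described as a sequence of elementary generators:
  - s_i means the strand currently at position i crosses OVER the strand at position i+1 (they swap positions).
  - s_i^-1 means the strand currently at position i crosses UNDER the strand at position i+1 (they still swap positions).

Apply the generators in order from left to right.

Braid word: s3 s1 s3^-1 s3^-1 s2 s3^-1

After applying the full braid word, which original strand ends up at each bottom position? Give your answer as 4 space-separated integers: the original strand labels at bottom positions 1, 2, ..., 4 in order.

Answer: 2 4 3 1

Derivation:
Gen 1 (s3): strand 3 crosses over strand 4. Perm now: [1 2 4 3]
Gen 2 (s1): strand 1 crosses over strand 2. Perm now: [2 1 4 3]
Gen 3 (s3^-1): strand 4 crosses under strand 3. Perm now: [2 1 3 4]
Gen 4 (s3^-1): strand 3 crosses under strand 4. Perm now: [2 1 4 3]
Gen 5 (s2): strand 1 crosses over strand 4. Perm now: [2 4 1 3]
Gen 6 (s3^-1): strand 1 crosses under strand 3. Perm now: [2 4 3 1]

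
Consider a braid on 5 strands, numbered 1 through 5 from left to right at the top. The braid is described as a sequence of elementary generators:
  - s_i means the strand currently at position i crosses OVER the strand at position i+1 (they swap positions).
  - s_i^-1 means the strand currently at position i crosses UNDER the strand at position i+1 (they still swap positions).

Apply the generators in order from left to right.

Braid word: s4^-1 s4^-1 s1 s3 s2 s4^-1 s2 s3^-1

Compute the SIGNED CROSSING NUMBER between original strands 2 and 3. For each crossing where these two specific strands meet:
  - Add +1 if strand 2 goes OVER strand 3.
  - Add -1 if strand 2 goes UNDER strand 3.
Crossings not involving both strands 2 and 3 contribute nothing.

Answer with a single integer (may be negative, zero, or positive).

Gen 1: crossing 4x5. Both 2&3? no. Sum: 0
Gen 2: crossing 5x4. Both 2&3? no. Sum: 0
Gen 3: crossing 1x2. Both 2&3? no. Sum: 0
Gen 4: crossing 3x4. Both 2&3? no. Sum: 0
Gen 5: crossing 1x4. Both 2&3? no. Sum: 0
Gen 6: crossing 3x5. Both 2&3? no. Sum: 0
Gen 7: crossing 4x1. Both 2&3? no. Sum: 0
Gen 8: crossing 4x5. Both 2&3? no. Sum: 0

Answer: 0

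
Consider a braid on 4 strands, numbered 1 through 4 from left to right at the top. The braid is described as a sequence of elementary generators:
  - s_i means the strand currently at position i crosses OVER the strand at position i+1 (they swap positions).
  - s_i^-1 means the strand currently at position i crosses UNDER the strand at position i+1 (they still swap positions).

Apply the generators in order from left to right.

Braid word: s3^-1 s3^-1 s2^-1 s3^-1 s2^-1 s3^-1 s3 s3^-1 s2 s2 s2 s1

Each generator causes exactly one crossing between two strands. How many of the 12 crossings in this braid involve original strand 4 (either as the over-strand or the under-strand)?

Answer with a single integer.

Gen 1: crossing 3x4. Involves strand 4? yes. Count so far: 1
Gen 2: crossing 4x3. Involves strand 4? yes. Count so far: 2
Gen 3: crossing 2x3. Involves strand 4? no. Count so far: 2
Gen 4: crossing 2x4. Involves strand 4? yes. Count so far: 3
Gen 5: crossing 3x4. Involves strand 4? yes. Count so far: 4
Gen 6: crossing 3x2. Involves strand 4? no. Count so far: 4
Gen 7: crossing 2x3. Involves strand 4? no. Count so far: 4
Gen 8: crossing 3x2. Involves strand 4? no. Count so far: 4
Gen 9: crossing 4x2. Involves strand 4? yes. Count so far: 5
Gen 10: crossing 2x4. Involves strand 4? yes. Count so far: 6
Gen 11: crossing 4x2. Involves strand 4? yes. Count so far: 7
Gen 12: crossing 1x2. Involves strand 4? no. Count so far: 7

Answer: 7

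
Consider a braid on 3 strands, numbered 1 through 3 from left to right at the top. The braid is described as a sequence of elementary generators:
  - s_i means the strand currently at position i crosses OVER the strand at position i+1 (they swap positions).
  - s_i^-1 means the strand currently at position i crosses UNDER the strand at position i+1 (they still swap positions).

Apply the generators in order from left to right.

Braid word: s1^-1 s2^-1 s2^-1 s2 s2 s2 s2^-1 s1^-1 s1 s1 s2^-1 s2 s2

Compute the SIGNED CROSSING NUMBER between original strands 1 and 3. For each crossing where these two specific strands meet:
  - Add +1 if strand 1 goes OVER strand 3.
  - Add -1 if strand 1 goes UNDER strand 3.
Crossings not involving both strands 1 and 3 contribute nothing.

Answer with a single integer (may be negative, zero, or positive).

Answer: 2

Derivation:
Gen 1: crossing 1x2. Both 1&3? no. Sum: 0
Gen 2: 1 under 3. Both 1&3? yes. Contrib: -1. Sum: -1
Gen 3: 3 under 1. Both 1&3? yes. Contrib: +1. Sum: 0
Gen 4: 1 over 3. Both 1&3? yes. Contrib: +1. Sum: 1
Gen 5: 3 over 1. Both 1&3? yes. Contrib: -1. Sum: 0
Gen 6: 1 over 3. Both 1&3? yes. Contrib: +1. Sum: 1
Gen 7: 3 under 1. Both 1&3? yes. Contrib: +1. Sum: 2
Gen 8: crossing 2x1. Both 1&3? no. Sum: 2
Gen 9: crossing 1x2. Both 1&3? no. Sum: 2
Gen 10: crossing 2x1. Both 1&3? no. Sum: 2
Gen 11: crossing 2x3. Both 1&3? no. Sum: 2
Gen 12: crossing 3x2. Both 1&3? no. Sum: 2
Gen 13: crossing 2x3. Both 1&3? no. Sum: 2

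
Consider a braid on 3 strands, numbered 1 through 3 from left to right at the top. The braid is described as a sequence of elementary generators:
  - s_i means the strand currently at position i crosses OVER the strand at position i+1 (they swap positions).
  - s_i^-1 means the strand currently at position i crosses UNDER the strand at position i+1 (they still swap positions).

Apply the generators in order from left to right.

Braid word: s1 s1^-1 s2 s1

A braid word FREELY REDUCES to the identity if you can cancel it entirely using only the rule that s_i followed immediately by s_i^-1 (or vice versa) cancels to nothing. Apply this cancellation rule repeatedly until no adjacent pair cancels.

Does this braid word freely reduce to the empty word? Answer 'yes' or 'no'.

Gen 1 (s1): push. Stack: [s1]
Gen 2 (s1^-1): cancels prior s1. Stack: []
Gen 3 (s2): push. Stack: [s2]
Gen 4 (s1): push. Stack: [s2 s1]
Reduced word: s2 s1

Answer: no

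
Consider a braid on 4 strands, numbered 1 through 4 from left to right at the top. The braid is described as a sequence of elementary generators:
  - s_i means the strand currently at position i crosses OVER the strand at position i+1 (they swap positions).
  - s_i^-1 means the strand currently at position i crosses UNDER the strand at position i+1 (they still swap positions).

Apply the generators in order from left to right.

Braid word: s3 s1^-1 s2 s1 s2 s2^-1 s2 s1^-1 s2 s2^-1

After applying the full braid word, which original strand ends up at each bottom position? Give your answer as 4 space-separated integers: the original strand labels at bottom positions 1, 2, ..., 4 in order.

Answer: 1 4 2 3

Derivation:
Gen 1 (s3): strand 3 crosses over strand 4. Perm now: [1 2 4 3]
Gen 2 (s1^-1): strand 1 crosses under strand 2. Perm now: [2 1 4 3]
Gen 3 (s2): strand 1 crosses over strand 4. Perm now: [2 4 1 3]
Gen 4 (s1): strand 2 crosses over strand 4. Perm now: [4 2 1 3]
Gen 5 (s2): strand 2 crosses over strand 1. Perm now: [4 1 2 3]
Gen 6 (s2^-1): strand 1 crosses under strand 2. Perm now: [4 2 1 3]
Gen 7 (s2): strand 2 crosses over strand 1. Perm now: [4 1 2 3]
Gen 8 (s1^-1): strand 4 crosses under strand 1. Perm now: [1 4 2 3]
Gen 9 (s2): strand 4 crosses over strand 2. Perm now: [1 2 4 3]
Gen 10 (s2^-1): strand 2 crosses under strand 4. Perm now: [1 4 2 3]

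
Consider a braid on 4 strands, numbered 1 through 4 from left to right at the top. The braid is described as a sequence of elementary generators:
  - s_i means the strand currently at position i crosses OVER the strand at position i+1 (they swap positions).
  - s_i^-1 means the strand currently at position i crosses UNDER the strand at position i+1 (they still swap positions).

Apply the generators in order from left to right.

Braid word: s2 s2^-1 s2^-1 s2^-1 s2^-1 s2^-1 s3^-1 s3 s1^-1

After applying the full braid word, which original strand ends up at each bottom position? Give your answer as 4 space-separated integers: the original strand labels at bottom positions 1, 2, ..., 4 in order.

Gen 1 (s2): strand 2 crosses over strand 3. Perm now: [1 3 2 4]
Gen 2 (s2^-1): strand 3 crosses under strand 2. Perm now: [1 2 3 4]
Gen 3 (s2^-1): strand 2 crosses under strand 3. Perm now: [1 3 2 4]
Gen 4 (s2^-1): strand 3 crosses under strand 2. Perm now: [1 2 3 4]
Gen 5 (s2^-1): strand 2 crosses under strand 3. Perm now: [1 3 2 4]
Gen 6 (s2^-1): strand 3 crosses under strand 2. Perm now: [1 2 3 4]
Gen 7 (s3^-1): strand 3 crosses under strand 4. Perm now: [1 2 4 3]
Gen 8 (s3): strand 4 crosses over strand 3. Perm now: [1 2 3 4]
Gen 9 (s1^-1): strand 1 crosses under strand 2. Perm now: [2 1 3 4]

Answer: 2 1 3 4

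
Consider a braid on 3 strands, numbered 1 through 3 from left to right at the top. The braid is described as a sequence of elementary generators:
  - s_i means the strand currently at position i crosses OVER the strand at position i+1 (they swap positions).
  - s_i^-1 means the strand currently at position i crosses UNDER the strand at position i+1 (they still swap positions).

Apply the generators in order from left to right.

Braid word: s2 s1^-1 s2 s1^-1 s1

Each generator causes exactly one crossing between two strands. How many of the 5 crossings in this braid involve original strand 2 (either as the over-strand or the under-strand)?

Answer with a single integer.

Answer: 4

Derivation:
Gen 1: crossing 2x3. Involves strand 2? yes. Count so far: 1
Gen 2: crossing 1x3. Involves strand 2? no. Count so far: 1
Gen 3: crossing 1x2. Involves strand 2? yes. Count so far: 2
Gen 4: crossing 3x2. Involves strand 2? yes. Count so far: 3
Gen 5: crossing 2x3. Involves strand 2? yes. Count so far: 4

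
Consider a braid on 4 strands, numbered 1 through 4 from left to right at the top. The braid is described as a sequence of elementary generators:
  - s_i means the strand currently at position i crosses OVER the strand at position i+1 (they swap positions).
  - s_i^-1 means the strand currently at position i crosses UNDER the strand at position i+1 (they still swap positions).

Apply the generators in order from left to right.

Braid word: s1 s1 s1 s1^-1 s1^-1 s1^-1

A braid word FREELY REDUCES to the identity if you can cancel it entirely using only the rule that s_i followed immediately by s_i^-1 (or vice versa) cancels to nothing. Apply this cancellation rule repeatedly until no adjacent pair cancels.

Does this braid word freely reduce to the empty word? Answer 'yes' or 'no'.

Gen 1 (s1): push. Stack: [s1]
Gen 2 (s1): push. Stack: [s1 s1]
Gen 3 (s1): push. Stack: [s1 s1 s1]
Gen 4 (s1^-1): cancels prior s1. Stack: [s1 s1]
Gen 5 (s1^-1): cancels prior s1. Stack: [s1]
Gen 6 (s1^-1): cancels prior s1. Stack: []
Reduced word: (empty)

Answer: yes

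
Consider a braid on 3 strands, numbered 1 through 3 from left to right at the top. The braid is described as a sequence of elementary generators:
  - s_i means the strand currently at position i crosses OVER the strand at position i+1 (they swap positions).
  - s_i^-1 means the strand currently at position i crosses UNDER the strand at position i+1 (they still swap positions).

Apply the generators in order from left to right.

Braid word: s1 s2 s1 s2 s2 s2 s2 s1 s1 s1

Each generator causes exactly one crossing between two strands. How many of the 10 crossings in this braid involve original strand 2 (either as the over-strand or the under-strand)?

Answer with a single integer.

Answer: 9

Derivation:
Gen 1: crossing 1x2. Involves strand 2? yes. Count so far: 1
Gen 2: crossing 1x3. Involves strand 2? no. Count so far: 1
Gen 3: crossing 2x3. Involves strand 2? yes. Count so far: 2
Gen 4: crossing 2x1. Involves strand 2? yes. Count so far: 3
Gen 5: crossing 1x2. Involves strand 2? yes. Count so far: 4
Gen 6: crossing 2x1. Involves strand 2? yes. Count so far: 5
Gen 7: crossing 1x2. Involves strand 2? yes. Count so far: 6
Gen 8: crossing 3x2. Involves strand 2? yes. Count so far: 7
Gen 9: crossing 2x3. Involves strand 2? yes. Count so far: 8
Gen 10: crossing 3x2. Involves strand 2? yes. Count so far: 9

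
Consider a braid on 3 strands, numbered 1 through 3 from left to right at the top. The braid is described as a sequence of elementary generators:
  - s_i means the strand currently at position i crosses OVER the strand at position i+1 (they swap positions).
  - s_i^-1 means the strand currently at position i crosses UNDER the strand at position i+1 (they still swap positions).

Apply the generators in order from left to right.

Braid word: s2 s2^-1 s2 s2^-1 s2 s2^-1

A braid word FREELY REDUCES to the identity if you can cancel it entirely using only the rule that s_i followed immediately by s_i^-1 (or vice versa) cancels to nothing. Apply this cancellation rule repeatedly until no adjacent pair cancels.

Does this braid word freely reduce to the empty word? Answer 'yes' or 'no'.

Gen 1 (s2): push. Stack: [s2]
Gen 2 (s2^-1): cancels prior s2. Stack: []
Gen 3 (s2): push. Stack: [s2]
Gen 4 (s2^-1): cancels prior s2. Stack: []
Gen 5 (s2): push. Stack: [s2]
Gen 6 (s2^-1): cancels prior s2. Stack: []
Reduced word: (empty)

Answer: yes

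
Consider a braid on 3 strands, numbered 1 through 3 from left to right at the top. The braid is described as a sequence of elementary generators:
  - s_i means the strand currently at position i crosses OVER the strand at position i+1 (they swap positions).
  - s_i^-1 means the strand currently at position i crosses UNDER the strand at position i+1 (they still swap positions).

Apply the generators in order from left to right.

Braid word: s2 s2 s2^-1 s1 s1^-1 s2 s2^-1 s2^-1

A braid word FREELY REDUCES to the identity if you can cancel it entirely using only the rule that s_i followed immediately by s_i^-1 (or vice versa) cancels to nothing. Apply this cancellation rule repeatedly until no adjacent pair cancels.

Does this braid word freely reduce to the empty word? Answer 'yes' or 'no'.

Answer: yes

Derivation:
Gen 1 (s2): push. Stack: [s2]
Gen 2 (s2): push. Stack: [s2 s2]
Gen 3 (s2^-1): cancels prior s2. Stack: [s2]
Gen 4 (s1): push. Stack: [s2 s1]
Gen 5 (s1^-1): cancels prior s1. Stack: [s2]
Gen 6 (s2): push. Stack: [s2 s2]
Gen 7 (s2^-1): cancels prior s2. Stack: [s2]
Gen 8 (s2^-1): cancels prior s2. Stack: []
Reduced word: (empty)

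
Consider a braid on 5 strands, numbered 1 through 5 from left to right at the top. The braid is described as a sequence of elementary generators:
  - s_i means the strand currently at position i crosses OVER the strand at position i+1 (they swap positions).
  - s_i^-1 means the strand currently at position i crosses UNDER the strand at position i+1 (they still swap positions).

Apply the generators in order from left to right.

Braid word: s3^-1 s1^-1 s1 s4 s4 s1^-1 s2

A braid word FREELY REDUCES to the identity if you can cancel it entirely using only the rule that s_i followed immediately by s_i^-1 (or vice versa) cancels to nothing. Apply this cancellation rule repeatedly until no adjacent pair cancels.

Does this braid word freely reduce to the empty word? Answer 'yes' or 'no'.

Answer: no

Derivation:
Gen 1 (s3^-1): push. Stack: [s3^-1]
Gen 2 (s1^-1): push. Stack: [s3^-1 s1^-1]
Gen 3 (s1): cancels prior s1^-1. Stack: [s3^-1]
Gen 4 (s4): push. Stack: [s3^-1 s4]
Gen 5 (s4): push. Stack: [s3^-1 s4 s4]
Gen 6 (s1^-1): push. Stack: [s3^-1 s4 s4 s1^-1]
Gen 7 (s2): push. Stack: [s3^-1 s4 s4 s1^-1 s2]
Reduced word: s3^-1 s4 s4 s1^-1 s2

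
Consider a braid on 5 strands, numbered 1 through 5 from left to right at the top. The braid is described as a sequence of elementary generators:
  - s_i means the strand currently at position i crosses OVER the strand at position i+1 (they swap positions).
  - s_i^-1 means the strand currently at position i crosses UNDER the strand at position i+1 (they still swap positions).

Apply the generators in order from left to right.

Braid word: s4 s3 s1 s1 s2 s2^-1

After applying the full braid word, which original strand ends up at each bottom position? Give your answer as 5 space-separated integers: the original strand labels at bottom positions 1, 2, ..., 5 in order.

Answer: 1 2 5 3 4

Derivation:
Gen 1 (s4): strand 4 crosses over strand 5. Perm now: [1 2 3 5 4]
Gen 2 (s3): strand 3 crosses over strand 5. Perm now: [1 2 5 3 4]
Gen 3 (s1): strand 1 crosses over strand 2. Perm now: [2 1 5 3 4]
Gen 4 (s1): strand 2 crosses over strand 1. Perm now: [1 2 5 3 4]
Gen 5 (s2): strand 2 crosses over strand 5. Perm now: [1 5 2 3 4]
Gen 6 (s2^-1): strand 5 crosses under strand 2. Perm now: [1 2 5 3 4]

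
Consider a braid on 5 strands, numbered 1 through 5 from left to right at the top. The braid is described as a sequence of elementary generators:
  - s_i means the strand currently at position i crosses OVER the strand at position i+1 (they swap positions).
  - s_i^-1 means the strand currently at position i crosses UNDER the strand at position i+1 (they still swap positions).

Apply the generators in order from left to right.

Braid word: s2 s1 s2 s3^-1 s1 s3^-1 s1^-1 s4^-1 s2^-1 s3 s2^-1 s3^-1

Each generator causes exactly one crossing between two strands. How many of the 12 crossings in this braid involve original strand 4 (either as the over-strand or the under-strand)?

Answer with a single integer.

Answer: 3

Derivation:
Gen 1: crossing 2x3. Involves strand 4? no. Count so far: 0
Gen 2: crossing 1x3. Involves strand 4? no. Count so far: 0
Gen 3: crossing 1x2. Involves strand 4? no. Count so far: 0
Gen 4: crossing 1x4. Involves strand 4? yes. Count so far: 1
Gen 5: crossing 3x2. Involves strand 4? no. Count so far: 1
Gen 6: crossing 4x1. Involves strand 4? yes. Count so far: 2
Gen 7: crossing 2x3. Involves strand 4? no. Count so far: 2
Gen 8: crossing 4x5. Involves strand 4? yes. Count so far: 3
Gen 9: crossing 2x1. Involves strand 4? no. Count so far: 3
Gen 10: crossing 2x5. Involves strand 4? no. Count so far: 3
Gen 11: crossing 1x5. Involves strand 4? no. Count so far: 3
Gen 12: crossing 1x2. Involves strand 4? no. Count so far: 3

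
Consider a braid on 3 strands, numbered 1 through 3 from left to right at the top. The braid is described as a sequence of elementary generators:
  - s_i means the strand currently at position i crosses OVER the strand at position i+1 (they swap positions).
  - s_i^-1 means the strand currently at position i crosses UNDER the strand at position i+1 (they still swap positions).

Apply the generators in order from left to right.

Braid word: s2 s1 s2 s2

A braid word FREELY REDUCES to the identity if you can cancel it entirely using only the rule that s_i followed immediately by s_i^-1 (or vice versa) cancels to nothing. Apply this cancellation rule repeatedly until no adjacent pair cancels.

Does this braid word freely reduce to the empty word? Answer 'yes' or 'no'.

Answer: no

Derivation:
Gen 1 (s2): push. Stack: [s2]
Gen 2 (s1): push. Stack: [s2 s1]
Gen 3 (s2): push. Stack: [s2 s1 s2]
Gen 4 (s2): push. Stack: [s2 s1 s2 s2]
Reduced word: s2 s1 s2 s2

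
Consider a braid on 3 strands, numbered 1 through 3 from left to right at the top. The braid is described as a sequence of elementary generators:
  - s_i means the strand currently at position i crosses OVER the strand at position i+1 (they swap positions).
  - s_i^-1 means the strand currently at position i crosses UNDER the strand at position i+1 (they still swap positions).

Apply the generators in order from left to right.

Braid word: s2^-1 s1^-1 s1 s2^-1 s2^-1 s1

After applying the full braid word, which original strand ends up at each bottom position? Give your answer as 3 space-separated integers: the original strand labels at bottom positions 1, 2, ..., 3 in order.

Gen 1 (s2^-1): strand 2 crosses under strand 3. Perm now: [1 3 2]
Gen 2 (s1^-1): strand 1 crosses under strand 3. Perm now: [3 1 2]
Gen 3 (s1): strand 3 crosses over strand 1. Perm now: [1 3 2]
Gen 4 (s2^-1): strand 3 crosses under strand 2. Perm now: [1 2 3]
Gen 5 (s2^-1): strand 2 crosses under strand 3. Perm now: [1 3 2]
Gen 6 (s1): strand 1 crosses over strand 3. Perm now: [3 1 2]

Answer: 3 1 2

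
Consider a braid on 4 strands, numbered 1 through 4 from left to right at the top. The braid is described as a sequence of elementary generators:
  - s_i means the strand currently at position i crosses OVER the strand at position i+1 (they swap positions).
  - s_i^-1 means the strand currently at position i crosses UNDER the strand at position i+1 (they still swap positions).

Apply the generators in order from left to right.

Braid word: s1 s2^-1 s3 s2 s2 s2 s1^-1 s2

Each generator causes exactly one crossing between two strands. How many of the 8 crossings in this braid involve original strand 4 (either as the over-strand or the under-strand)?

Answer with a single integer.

Gen 1: crossing 1x2. Involves strand 4? no. Count so far: 0
Gen 2: crossing 1x3. Involves strand 4? no. Count so far: 0
Gen 3: crossing 1x4. Involves strand 4? yes. Count so far: 1
Gen 4: crossing 3x4. Involves strand 4? yes. Count so far: 2
Gen 5: crossing 4x3. Involves strand 4? yes. Count so far: 3
Gen 6: crossing 3x4. Involves strand 4? yes. Count so far: 4
Gen 7: crossing 2x4. Involves strand 4? yes. Count so far: 5
Gen 8: crossing 2x3. Involves strand 4? no. Count so far: 5

Answer: 5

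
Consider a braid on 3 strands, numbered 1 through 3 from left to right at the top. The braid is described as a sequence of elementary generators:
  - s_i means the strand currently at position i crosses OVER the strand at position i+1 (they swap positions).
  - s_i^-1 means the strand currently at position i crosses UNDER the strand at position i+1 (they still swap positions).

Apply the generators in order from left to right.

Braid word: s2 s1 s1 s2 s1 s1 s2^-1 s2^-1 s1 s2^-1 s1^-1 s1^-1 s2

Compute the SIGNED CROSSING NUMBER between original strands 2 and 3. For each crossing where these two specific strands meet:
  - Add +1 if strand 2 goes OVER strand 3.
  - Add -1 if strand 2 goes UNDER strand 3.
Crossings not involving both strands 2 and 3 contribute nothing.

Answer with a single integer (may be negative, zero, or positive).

Gen 1: 2 over 3. Both 2&3? yes. Contrib: +1. Sum: 1
Gen 2: crossing 1x3. Both 2&3? no. Sum: 1
Gen 3: crossing 3x1. Both 2&3? no. Sum: 1
Gen 4: 3 over 2. Both 2&3? yes. Contrib: -1. Sum: 0
Gen 5: crossing 1x2. Both 2&3? no. Sum: 0
Gen 6: crossing 2x1. Both 2&3? no. Sum: 0
Gen 7: 2 under 3. Both 2&3? yes. Contrib: -1. Sum: -1
Gen 8: 3 under 2. Both 2&3? yes. Contrib: +1. Sum: 0
Gen 9: crossing 1x2. Both 2&3? no. Sum: 0
Gen 10: crossing 1x3. Both 2&3? no. Sum: 0
Gen 11: 2 under 3. Both 2&3? yes. Contrib: -1. Sum: -1
Gen 12: 3 under 2. Both 2&3? yes. Contrib: +1. Sum: 0
Gen 13: crossing 3x1. Both 2&3? no. Sum: 0

Answer: 0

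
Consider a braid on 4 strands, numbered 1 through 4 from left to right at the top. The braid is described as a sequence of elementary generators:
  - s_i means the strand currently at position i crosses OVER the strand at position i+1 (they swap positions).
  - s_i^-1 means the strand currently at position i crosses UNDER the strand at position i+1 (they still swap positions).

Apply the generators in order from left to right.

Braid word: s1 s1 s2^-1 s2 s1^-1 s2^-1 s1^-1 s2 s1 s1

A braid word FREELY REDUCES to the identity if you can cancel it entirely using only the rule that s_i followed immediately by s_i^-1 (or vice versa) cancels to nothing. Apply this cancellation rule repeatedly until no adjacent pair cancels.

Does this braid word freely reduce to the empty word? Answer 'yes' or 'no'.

Gen 1 (s1): push. Stack: [s1]
Gen 2 (s1): push. Stack: [s1 s1]
Gen 3 (s2^-1): push. Stack: [s1 s1 s2^-1]
Gen 4 (s2): cancels prior s2^-1. Stack: [s1 s1]
Gen 5 (s1^-1): cancels prior s1. Stack: [s1]
Gen 6 (s2^-1): push. Stack: [s1 s2^-1]
Gen 7 (s1^-1): push. Stack: [s1 s2^-1 s1^-1]
Gen 8 (s2): push. Stack: [s1 s2^-1 s1^-1 s2]
Gen 9 (s1): push. Stack: [s1 s2^-1 s1^-1 s2 s1]
Gen 10 (s1): push. Stack: [s1 s2^-1 s1^-1 s2 s1 s1]
Reduced word: s1 s2^-1 s1^-1 s2 s1 s1

Answer: no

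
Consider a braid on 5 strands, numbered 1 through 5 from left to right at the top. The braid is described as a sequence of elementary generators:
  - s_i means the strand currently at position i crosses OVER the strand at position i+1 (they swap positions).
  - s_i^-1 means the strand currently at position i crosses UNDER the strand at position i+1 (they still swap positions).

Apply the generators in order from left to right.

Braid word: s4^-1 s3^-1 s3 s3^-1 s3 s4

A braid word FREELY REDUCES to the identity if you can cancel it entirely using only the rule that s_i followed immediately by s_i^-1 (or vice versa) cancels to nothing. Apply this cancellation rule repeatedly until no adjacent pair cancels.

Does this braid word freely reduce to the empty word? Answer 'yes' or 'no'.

Gen 1 (s4^-1): push. Stack: [s4^-1]
Gen 2 (s3^-1): push. Stack: [s4^-1 s3^-1]
Gen 3 (s3): cancels prior s3^-1. Stack: [s4^-1]
Gen 4 (s3^-1): push. Stack: [s4^-1 s3^-1]
Gen 5 (s3): cancels prior s3^-1. Stack: [s4^-1]
Gen 6 (s4): cancels prior s4^-1. Stack: []
Reduced word: (empty)

Answer: yes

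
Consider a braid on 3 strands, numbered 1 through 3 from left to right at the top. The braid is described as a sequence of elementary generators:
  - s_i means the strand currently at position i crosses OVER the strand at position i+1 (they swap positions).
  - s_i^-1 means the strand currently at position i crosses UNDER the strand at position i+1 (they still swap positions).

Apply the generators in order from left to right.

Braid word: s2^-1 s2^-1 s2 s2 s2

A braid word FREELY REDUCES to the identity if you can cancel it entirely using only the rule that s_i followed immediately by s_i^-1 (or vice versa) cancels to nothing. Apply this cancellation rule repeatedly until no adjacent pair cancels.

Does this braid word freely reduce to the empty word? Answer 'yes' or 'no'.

Answer: no

Derivation:
Gen 1 (s2^-1): push. Stack: [s2^-1]
Gen 2 (s2^-1): push. Stack: [s2^-1 s2^-1]
Gen 3 (s2): cancels prior s2^-1. Stack: [s2^-1]
Gen 4 (s2): cancels prior s2^-1. Stack: []
Gen 5 (s2): push. Stack: [s2]
Reduced word: s2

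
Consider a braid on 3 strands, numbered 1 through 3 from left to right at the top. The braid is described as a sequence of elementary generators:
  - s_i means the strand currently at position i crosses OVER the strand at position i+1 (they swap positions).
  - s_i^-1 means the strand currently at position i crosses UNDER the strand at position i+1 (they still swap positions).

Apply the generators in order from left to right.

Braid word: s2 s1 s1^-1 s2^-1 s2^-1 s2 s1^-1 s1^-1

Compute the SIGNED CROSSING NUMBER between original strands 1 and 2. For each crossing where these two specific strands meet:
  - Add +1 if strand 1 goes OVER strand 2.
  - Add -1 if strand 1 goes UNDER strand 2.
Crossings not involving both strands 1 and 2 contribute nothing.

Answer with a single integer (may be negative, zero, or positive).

Answer: 0

Derivation:
Gen 1: crossing 2x3. Both 1&2? no. Sum: 0
Gen 2: crossing 1x3. Both 1&2? no. Sum: 0
Gen 3: crossing 3x1. Both 1&2? no. Sum: 0
Gen 4: crossing 3x2. Both 1&2? no. Sum: 0
Gen 5: crossing 2x3. Both 1&2? no. Sum: 0
Gen 6: crossing 3x2. Both 1&2? no. Sum: 0
Gen 7: 1 under 2. Both 1&2? yes. Contrib: -1. Sum: -1
Gen 8: 2 under 1. Both 1&2? yes. Contrib: +1. Sum: 0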